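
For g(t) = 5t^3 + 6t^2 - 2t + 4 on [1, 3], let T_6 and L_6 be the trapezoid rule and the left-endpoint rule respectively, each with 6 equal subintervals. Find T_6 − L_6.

T_6 ≈ 153.33333.
L_6 ≈ 124.33333.
T_6 − L_6 = 29.

29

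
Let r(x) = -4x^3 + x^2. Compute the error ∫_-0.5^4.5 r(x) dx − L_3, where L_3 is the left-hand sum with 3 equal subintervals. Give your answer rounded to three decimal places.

Exact integral: ∫_-0.5^4.5 r(x) dx ≈ -379.58333.
L_3 ≈ -145.32407.
Error ≈ -379.58333 − (-145.32407) ≈ -234.259.

-234.259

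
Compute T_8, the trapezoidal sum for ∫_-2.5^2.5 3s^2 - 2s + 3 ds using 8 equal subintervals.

Δs = (2.5 − (-2.5))/8 = 0.625.
f(-2.5) = 26.75, f(-1.875) = 17.296875, f(-1.25) = 10.1875, f(-0.625) = 5.421875, f(0) = 3, f(0.625) = 2.921875, f(1.25) = 5.1875, f(1.875) = 9.796875, f(2.5) = 16.75.
T_8 = (Δs/2)·[f(s_0) + 2f(s_1) + ... + 2f(s_{7}) + f(s_8)].
Sum = 47.2265625.

47.2265625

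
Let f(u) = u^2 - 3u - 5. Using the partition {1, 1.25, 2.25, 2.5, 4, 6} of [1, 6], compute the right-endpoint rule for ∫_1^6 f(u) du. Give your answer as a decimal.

Subinterval widths: 0.25, 1, 0.25, 1.5, 2.
Right endpoints: 1.25, 2.25, 2.5, 4, 6.
f(1.25) = -7.1875, f(2.25) = -6.6875, f(2.5) = -6.25, f(4) = -1, f(6) = 13.
Sum = Σ Δu_i · f(u_i).
Sum = 14.453125.

14.453125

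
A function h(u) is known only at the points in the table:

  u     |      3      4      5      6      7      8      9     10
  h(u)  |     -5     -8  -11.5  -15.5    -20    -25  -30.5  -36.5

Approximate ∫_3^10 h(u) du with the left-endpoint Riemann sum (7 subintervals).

Δu = 1.
Sum = 1·[(-5) + (-8) + (-11.5) + (-15.5) + (-20) + (-25) + (-30.5)] = -115.5.

-115.5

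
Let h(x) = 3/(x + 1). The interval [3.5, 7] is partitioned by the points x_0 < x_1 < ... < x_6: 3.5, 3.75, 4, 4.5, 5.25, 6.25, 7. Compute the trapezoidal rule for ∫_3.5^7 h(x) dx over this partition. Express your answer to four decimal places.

Subinterval widths: 0.25, 0.25, 0.5, 0.75, 1, 0.75.
h(3.5) = 2/3, h(3.75) = 12/19, h(4) = 0.6, h(4.5) = 6/11, h(5.25) = 0.48, h(6.25) = 12/29, h(7) = 0.375.
On each subinterval the trapezoid contributes (Δx_i/2)·[h(x_{i-1}) + h(x_i)].
Sum ≈ 1.7298.

1.7298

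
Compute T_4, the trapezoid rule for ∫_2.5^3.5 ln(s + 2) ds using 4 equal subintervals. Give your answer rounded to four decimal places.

Δs = (3.5 − 2.5)/4 = 0.25.
f(2.5) ≈ 1.5041, f(2.75) ≈ 1.5581, f(3) ≈ 1.6094, f(3.25) ≈ 1.6582, f(3.5) ≈ 1.7047.
T_4 = (Δs/2)·[f(s_0) + 2f(s_1) + 2f(s_2) + 2f(s_3) + f(s_4)].
Sum ≈ 1.6076.

1.6076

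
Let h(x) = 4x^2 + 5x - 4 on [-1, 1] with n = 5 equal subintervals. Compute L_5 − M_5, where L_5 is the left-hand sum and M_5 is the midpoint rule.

-1.68

L_5 = -7.12.
M_5 = -5.44.
L_5 − M_5 = -1.68.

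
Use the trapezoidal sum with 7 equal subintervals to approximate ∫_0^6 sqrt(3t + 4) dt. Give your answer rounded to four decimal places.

Δt = (6 − 0)/7 = 6/7.
f(0) ≈ 2.0000, f(6/7) ≈ 2.5635, f(12/7) ≈ 3.0237, f(18/7) ≈ 3.4226, f(24/7) ≈ 3.7796, f(30/7) ≈ 4.1057, f(36/7) ≈ 4.4078, f(6) ≈ 4.6904.
T_7 = (Δt/2)·[f(t_0) + 2f(t_1) + ... + 2f(t_{6}) + f(t_7)].
Sum ≈ 21.1270.

21.1270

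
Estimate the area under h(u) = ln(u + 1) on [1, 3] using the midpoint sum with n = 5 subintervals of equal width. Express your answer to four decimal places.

Δu = (3 − 1)/5 = 0.4.
Midpoints: 1.2, 1.6, 2, 2.4, 2.8.
h(1.2) ≈ 0.7885, h(1.6) ≈ 0.9555, h(2) ≈ 1.0986, h(2.4) ≈ 1.2238, h(2.8) ≈ 1.3350.
Sum = Δu · [h(1.2) + h(1.6) + h(2) + h(2.4) + h(2.8)].
Sum ≈ 2.1605.

2.1605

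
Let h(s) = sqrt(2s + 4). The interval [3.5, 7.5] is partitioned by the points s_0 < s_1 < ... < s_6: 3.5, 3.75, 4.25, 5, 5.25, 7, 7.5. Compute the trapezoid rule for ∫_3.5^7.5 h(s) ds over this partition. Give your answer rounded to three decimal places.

Subinterval widths: 0.25, 0.5, 0.75, 0.25, 1.75, 0.5.
h(3.5) ≈ 3.317, h(3.75) ≈ 3.391, h(4.25) ≈ 3.536, h(5) ≈ 3.742, h(5.25) ≈ 3.808, h(7) ≈ 4.243, h(7.5) ≈ 4.359.
On each subinterval the trapezoid contributes (Δs_i/2)·[h(s_{i-1}) + h(s_i)].
Sum ≈ 15.437.

15.437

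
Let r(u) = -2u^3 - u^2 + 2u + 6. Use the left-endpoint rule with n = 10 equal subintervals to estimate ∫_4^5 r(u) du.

Δu = (5 − 4)/10 = 0.1.
Left endpoints: 4, 4.1, 4.2, 4.3, 4.4, 4.5, 4.6, 4.7, 4.8, 4.9.
r(4) = -130, r(4.1) = -140.452, r(4.2) = -151.416, r(4.3) = -162.904, r(4.4) = -174.928, r(4.5) = -187.5, r(4.6) = -200.632, r(4.7) = -214.336, r(4.8) = -228.624, r(4.9) = -243.508.
Sum = Δu · [r(4) + r(4.1) + r(4.2) + ...].
Sum = -183.43.

-183.43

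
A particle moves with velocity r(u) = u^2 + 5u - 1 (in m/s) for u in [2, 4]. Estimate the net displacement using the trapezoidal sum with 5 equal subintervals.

46.72

Δu = (4 − 2)/5 = 0.4.
r(2) = 13, r(2.4) = 16.76, r(2.8) = 20.84, r(3.2) = 25.24, r(3.6) = 29.96, r(4) = 35.
T_5 = (Δu/2)·[r(u_0) + 2r(u_1) + ... + 2r(u_{4}) + r(u_5)].
Sum = 46.72.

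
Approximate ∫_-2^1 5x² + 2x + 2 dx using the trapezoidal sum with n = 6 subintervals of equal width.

18.625

Δx = (1 − (-2))/6 = 0.5.
f(-2) = 18, f(-1.5) = 10.25, f(-1) = 5, f(-0.5) = 2.25, f(0) = 2, f(0.5) = 4.25, f(1) = 9.
T_6 = (Δx/2)·[f(x_0) + 2f(x_1) + ... + 2f(x_{5}) + f(x_6)].
Sum = 18.625.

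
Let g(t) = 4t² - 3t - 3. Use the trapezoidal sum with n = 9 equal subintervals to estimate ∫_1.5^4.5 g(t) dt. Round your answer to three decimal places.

81.222

Δt = (4.5 − 1.5)/9 = 1/3.
g(1.5) = 1.5, g(11/6) = 89/18, g(13/6) = 167/18, g(2.5) = 14.5, g(17/6) = 371/18, g(19/6) = 497/18, g(3.5) = 35.5, g(23/6) = 797/18, g(25/6) = 971/18, g(4.5) = 64.5.
T_9 = (Δt/2)·[g(t_0) + 2g(t_1) + ... + 2g(t_{8}) + g(t_9)].
Sum ≈ 81.222.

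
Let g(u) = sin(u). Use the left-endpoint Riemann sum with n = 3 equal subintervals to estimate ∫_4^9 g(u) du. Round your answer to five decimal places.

Δu = (9 − 4)/3 = 5/3.
Left endpoints: 4, 17/3, 22/3.
g(4) ≈ -0.75680, g(17/3) ≈ -0.57820, g(22/3) ≈ 0.86750.
Sum = Δu · [g(4) + g(17/3) + g(22/3)].
Sum ≈ -0.77917.

-0.77917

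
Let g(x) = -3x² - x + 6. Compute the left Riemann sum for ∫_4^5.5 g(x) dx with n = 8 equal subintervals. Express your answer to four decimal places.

-96.3779

Δx = (5.5 − 4)/8 = 0.1875.
Left endpoints: 4, 4.1875, 4.375, 4.5625, 4.75, 4.9375, 5.125, 5.3125.
g(4) = -46, g(4.1875) = -50.79296875, g(4.375) = -55.796875, g(4.5625) = -61.01171875, g(4.75) = -66.4375, g(4.9375) = -72.07421875, g(5.125) = -77.921875, g(5.3125) = -83.98046875.
Sum = Δx · [g(4) + g(4.1875) + g(4.375) + ...].
Sum ≈ -96.3779.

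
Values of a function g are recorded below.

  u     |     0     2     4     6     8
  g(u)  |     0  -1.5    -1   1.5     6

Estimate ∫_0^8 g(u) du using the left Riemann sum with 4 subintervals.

-2

Δu = 2.
Sum = 2·[0 + (-1.5) + (-1) + 1.5] = -2.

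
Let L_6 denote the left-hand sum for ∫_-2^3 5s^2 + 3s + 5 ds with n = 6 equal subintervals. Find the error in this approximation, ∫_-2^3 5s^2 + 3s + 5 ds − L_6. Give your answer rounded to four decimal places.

13.7731

Exact integral: ∫_-2^3 f(s) ds ≈ 90.833333.
L_6 ≈ 77.060185.
Error ≈ 90.833333 − 77.060185 ≈ 13.7731.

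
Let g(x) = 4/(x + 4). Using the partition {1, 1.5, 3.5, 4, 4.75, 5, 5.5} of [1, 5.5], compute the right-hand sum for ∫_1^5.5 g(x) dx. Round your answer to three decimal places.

Subinterval widths: 0.5, 2, 0.5, 0.75, 0.25, 0.5.
Right endpoints: 1.5, 3.5, 4, 4.75, 5, 5.5.
g(1.5) = 8/11, g(3.5) = 8/15, g(4) = 0.5, g(4.75) = 16/35, g(5) = 4/9, g(5.5) = 8/19.
Sum = Σ Δx_i · g(x_i).
Sum ≈ 2.345.

2.345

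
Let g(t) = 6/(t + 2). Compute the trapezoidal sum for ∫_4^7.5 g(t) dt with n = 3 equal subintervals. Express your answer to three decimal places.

2.768

Δt = (7.5 − 4)/3 = 7/6.
g(4) = 1, g(31/6) = 36/43, g(19/3) = 0.72, g(7.5) = 12/19.
T_3 = (Δt/2)·[g(t_0) + 2g(t_1) + 2g(t_2) + g(t_3)].
Sum ≈ 2.768.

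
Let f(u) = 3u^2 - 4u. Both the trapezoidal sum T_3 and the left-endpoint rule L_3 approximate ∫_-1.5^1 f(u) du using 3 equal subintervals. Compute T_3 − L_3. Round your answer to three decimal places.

-5.729

T_3 ≈ 7.74306.
L_3 ≈ 13.47222.
T_3 − L_3 ≈ -5.729.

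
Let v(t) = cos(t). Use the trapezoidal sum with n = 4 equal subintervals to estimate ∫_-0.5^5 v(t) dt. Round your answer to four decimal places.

Δt = (5 − (-0.5))/4 = 1.375.
v(-0.5) ≈ 0.8776, v(0.875) ≈ 0.6410, v(2.25) ≈ -0.6282, v(3.625) ≈ -0.8854, v(5) ≈ 0.2837.
T_4 = (Δt/2)·[v(t_0) + 2v(t_1) + 2v(t_2) + 2v(t_3) + v(t_4)].
Sum ≈ -0.4015.

-0.4015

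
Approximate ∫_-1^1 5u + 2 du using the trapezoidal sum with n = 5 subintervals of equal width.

Δu = (1 − (-1))/5 = 0.4.
f(-1) = -3, f(-0.6) = -1, f(-0.2) = 1, f(0.2) = 3, f(0.6) = 5, f(1) = 7.
T_5 = (Δu/2)·[f(u_0) + 2f(u_1) + ... + 2f(u_{4}) + f(u_5)].
Sum = 4.

4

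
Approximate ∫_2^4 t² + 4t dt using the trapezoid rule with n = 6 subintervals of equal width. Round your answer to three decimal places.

42.704

Δt = (4 − 2)/6 = 1/3.
f(2) = 12, f(7/3) = 133/9, f(8/3) = 160/9, f(3) = 21, f(10/3) = 220/9, f(11/3) = 253/9, f(4) = 32.
T_6 = (Δt/2)·[f(t_0) + 2f(t_1) + ... + 2f(t_{5}) + f(t_6)].
Sum ≈ 42.704.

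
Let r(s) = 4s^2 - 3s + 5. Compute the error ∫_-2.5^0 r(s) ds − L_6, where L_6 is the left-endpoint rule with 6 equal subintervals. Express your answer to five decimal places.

Exact integral: ∫_-2.5^0 r(s) ds ≈ 42.7083333.
L_6 ≈ 49.7685185.
Error ≈ 42.7083333 − 49.7685185 ≈ -7.06019.

-7.06019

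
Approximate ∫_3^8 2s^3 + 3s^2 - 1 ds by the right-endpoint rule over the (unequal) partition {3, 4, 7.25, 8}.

4072.4921875

Subinterval widths: 1, 3.25, 0.75.
Right endpoints: 4, 7.25, 8.
f(4) = 175, f(7.25) = 918.84375, f(8) = 1215.
Sum = Σ Δs_i · f(s_i).
Sum = 4072.4921875.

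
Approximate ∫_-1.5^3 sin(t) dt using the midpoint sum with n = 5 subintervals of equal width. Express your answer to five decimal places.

1.09739

Δt = (3 − (-1.5))/5 = 0.9.
Midpoints: -1.05, -0.15, 0.75, 1.65, 2.55.
f(-1.05) ≈ -0.86742, f(-0.15) ≈ -0.14944, f(0.75) ≈ 0.68164, f(1.65) ≈ 0.99687, f(2.55) ≈ 0.55768.
Sum = Δt · [f(-1.05) + f(-0.15) + f(0.75) + f(1.65) + f(2.55)].
Sum ≈ 1.09739.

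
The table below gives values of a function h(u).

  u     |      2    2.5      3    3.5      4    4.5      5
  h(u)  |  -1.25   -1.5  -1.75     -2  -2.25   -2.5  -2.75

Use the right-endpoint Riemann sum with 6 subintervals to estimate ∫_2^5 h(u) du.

-6.375

Δu = 0.5.
Sum = 0.5·[(-1.5) + (-1.75) + (-2) + (-2.25) + (-2.5) + (-2.75)] = -6.375.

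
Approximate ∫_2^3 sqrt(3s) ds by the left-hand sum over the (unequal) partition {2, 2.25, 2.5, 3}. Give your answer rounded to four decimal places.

2.6312

Subinterval widths: 0.25, 0.25, 0.5.
Left endpoints: 2, 2.25, 2.5.
f(2) ≈ 2.4495, f(2.25) ≈ 2.5981, f(2.5) ≈ 2.7386.
Sum = Σ Δs_i · f(s_i).
Sum ≈ 2.6312.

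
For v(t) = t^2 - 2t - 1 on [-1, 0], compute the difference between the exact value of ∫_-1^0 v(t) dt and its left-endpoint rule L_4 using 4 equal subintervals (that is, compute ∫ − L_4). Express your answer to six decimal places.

Exact integral: ∫_-1^0 v(t) dt ≈ 0.33333333.
L_4 = 0.71875.
Error ≈ 0.33333333 − 0.71875 ≈ -0.385417.

-0.385417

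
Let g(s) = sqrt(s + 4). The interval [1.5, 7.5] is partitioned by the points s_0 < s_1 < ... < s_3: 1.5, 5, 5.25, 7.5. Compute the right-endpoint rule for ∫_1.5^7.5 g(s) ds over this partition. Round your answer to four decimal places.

Subinterval widths: 3.5, 0.25, 2.25.
Right endpoints: 5, 5.25, 7.5.
g(5) ≈ 3.0000, g(5.25) ≈ 3.0414, g(7.5) ≈ 3.3912.
Sum = Σ Δs_i · g(s_i).
Sum ≈ 18.8905.

18.8905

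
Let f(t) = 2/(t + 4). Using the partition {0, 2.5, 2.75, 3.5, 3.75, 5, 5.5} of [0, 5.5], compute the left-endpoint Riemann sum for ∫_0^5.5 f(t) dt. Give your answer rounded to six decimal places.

2.049504

Subinterval widths: 2.5, 0.25, 0.75, 0.25, 1.25, 0.5.
Left endpoints: 0, 2.5, 2.75, 3.5, 3.75, 5.
f(0) = 0.5, f(2.5) = 4/13, f(2.75) = 8/27, f(3.5) = 4/15, f(3.75) = 8/31, f(5) = 2/9.
Sum = Σ Δt_i · f(t_i).
Sum ≈ 2.049504.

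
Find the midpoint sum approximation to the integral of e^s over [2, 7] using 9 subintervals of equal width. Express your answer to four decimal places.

Δs = (7 − 2)/9 = 5/9.
Midpoints: 41/18, 17/6, 61/18, 71/18, 4.5, 91/18, 101/18, 37/6, 121/18.
f(41/18) ≈ 9.7550, f(17/6) ≈ 17.0020, f(61/18) ≈ 29.6330, f(71/18) ≈ 51.6476, f(4.5) ≈ 90.0171, f(91/18) ≈ 156.8917, f(101/18) ≈ 273.4479, f(37/6) ≈ 476.5948, f(121/18) ≈ 830.6614.
Sum = Δs · [f(41/18) + f(17/6) + f(61/18) + ...].
Sum ≈ 1075.3614.

1075.3614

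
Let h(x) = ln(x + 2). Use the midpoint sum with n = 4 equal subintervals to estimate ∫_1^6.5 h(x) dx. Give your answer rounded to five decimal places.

9.41143

Δx = (6.5 − 1)/4 = 1.375.
Midpoints: 1.6875, 3.0625, 4.4375, 5.8125.
h(1.6875) ≈ 1.30495, h(3.0625) ≈ 1.62186, h(4.4375) ≈ 1.86214, h(5.8125) ≈ 2.05573.
Sum = Δx · [h(1.6875) + h(3.0625) + h(4.4375) + h(5.8125)].
Sum ≈ 9.41143.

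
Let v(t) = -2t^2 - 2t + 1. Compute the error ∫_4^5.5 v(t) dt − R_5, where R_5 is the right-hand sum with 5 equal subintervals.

4.77

Exact integral: ∫_4^5.5 v(t) dt = -81.
R_5 = -85.77.
Error = -81 − (-85.77) = 4.77.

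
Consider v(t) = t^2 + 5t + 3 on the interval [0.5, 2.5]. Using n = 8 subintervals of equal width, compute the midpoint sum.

Δt = (2.5 − 0.5)/8 = 0.25.
Midpoints: 0.625, 0.875, 1.125, 1.375, 1.625, 1.875, 2.125, 2.375.
v(0.625) = 6.515625, v(0.875) = 8.140625, v(1.125) = 9.890625, v(1.375) = 11.765625, v(1.625) = 13.765625, v(1.875) = 15.890625, v(2.125) = 18.140625, v(2.375) = 20.515625.
Sum = Δt · [v(0.625) + v(0.875) + v(1.125) + ...].
Sum = 26.15625.

26.15625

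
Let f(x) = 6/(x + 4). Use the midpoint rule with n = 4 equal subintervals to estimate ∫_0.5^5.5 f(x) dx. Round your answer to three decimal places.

4.469

Δx = (5.5 − 0.5)/4 = 1.25.
Midpoints: 1.125, 2.375, 3.625, 4.875.
f(1.125) = 48/41, f(2.375) = 16/17, f(3.625) = 48/61, f(4.875) = 48/71.
Sum = Δx · [f(1.125) + f(2.375) + f(3.625) + f(4.875)].
Sum ≈ 4.469.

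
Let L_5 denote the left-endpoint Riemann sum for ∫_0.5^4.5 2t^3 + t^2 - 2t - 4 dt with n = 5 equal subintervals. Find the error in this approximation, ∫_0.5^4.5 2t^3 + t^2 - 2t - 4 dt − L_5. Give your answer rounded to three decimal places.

Exact integral: ∫_0.5^4.5 f(t) dt ≈ 199.33333.
L_5 = 128.56.
Error ≈ 199.33333 − 128.56 ≈ 70.773.

70.773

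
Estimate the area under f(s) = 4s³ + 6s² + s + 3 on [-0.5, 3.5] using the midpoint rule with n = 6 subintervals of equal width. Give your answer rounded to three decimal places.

Δs = (3.5 − (-0.5))/6 = 2/3.
Midpoints: -1/6, 0.5, 7/6, 11/6, 2.5, 19/6.
f(-1/6) = 161/54, f(0.5) = 5.5, f(7/6) = 1009/54, f(11/6) = 2681/54, f(2.5) = 105.5, f(19/6) = 10441/54.
Sum = Δs · [f(-1/6) + f(0.5) + f(7/6) + ...].
Sum ≈ 250.444.

250.444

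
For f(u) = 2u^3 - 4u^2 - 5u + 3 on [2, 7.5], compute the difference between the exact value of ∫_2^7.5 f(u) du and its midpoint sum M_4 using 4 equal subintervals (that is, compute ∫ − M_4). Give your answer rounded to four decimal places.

21.2301

Exact integral: ∫_2^7.5 f(u) du ≈ 908.072917.
M_4 ≈ 886.842773.
Error ≈ 908.072917 − 886.842773 ≈ 21.2301.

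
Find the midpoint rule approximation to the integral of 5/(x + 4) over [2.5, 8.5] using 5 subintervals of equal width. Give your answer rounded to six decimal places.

3.264490

Δx = (8.5 − 2.5)/5 = 1.2.
Midpoints: 3.1, 4.3, 5.5, 6.7, 7.9.
f(3.1) = 50/71, f(4.3) = 50/83, f(5.5) = 10/19, f(6.7) = 50/107, f(7.9) = 50/119.
Sum = Δx · [f(3.1) + f(4.3) + f(5.5) + f(6.7) + f(7.9)].
Sum ≈ 3.264490.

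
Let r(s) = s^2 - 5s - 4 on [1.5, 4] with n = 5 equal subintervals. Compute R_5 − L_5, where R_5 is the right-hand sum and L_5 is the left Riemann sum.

R_5 = -23.75.
L_5 = -24.375.
R_5 − L_5 = 0.625.

0.625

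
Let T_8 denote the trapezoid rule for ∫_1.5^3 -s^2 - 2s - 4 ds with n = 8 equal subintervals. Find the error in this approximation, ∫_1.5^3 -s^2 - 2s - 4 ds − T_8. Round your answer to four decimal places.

Exact integral: ∫_1.5^3 f(s) ds = -20.625.
T_8 ≈ -20.633789.
Error ≈ -20.625 − (-20.633789) ≈ 0.0088.

0.0088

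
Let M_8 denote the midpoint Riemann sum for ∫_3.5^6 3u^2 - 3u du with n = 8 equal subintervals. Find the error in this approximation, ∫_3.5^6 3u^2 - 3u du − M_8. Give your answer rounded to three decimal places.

Exact integral: ∫_3.5^6 f(u) du = 137.5.
M_8 ≈ 137.43896.
Error ≈ 137.5 − 137.43896 ≈ 0.061.

0.061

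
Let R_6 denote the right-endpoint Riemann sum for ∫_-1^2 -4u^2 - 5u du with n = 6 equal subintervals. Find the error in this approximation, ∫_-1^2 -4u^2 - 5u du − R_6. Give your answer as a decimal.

7.25

Exact integral: ∫_-1^2 f(u) du = -19.5.
R_6 = -26.75.
Error = -19.5 − (-26.75) = 7.25.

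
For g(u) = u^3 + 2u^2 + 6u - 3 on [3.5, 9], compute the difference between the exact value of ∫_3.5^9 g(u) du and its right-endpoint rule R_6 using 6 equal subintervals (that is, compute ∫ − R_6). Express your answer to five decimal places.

Exact integral: ∫_3.5^9 g(u) du ≈ 2249.9010417.
R_6 ≈ 2658.5036169.
Error ≈ 2249.9010417 − 2658.5036169 ≈ -408.60258.

-408.60258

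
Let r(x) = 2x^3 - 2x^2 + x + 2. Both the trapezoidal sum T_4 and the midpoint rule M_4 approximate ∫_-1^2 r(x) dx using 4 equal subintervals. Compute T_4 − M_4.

T_4 = 9.28125.
M_4 = 8.859375.
T_4 − M_4 = 0.421875.

0.421875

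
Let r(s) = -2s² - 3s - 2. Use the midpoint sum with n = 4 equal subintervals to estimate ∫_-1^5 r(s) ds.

-129.75

Δs = (5 − (-1))/4 = 1.5.
Midpoints: -0.25, 1.25, 2.75, 4.25.
r(-0.25) = -1.375, r(1.25) = -8.875, r(2.75) = -25.375, r(4.25) = -50.875.
Sum = Δs · [r(-0.25) + r(1.25) + r(2.75) + r(4.25)].
Sum = -129.75.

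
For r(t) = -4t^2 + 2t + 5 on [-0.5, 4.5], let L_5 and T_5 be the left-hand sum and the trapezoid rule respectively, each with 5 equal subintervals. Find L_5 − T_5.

35

L_5 = -45.
T_5 = -80.
L_5 − T_5 = 35.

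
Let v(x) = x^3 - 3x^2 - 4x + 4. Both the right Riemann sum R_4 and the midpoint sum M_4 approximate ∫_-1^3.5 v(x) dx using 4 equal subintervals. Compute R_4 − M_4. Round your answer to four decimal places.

-3.3618

R_4 ≈ -14.827148.
M_4 ≈ -11.465332.
R_4 − M_4 ≈ -3.3618.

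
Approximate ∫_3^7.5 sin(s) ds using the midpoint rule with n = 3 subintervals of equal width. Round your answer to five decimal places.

Δs = (7.5 − 3)/3 = 1.5.
Midpoints: 3.75, 5.25, 6.75.
f(3.75) ≈ -0.57156, f(5.25) ≈ -0.85893, f(6.75) ≈ 0.45004.
Sum = Δs · [f(3.75) + f(5.25) + f(6.75)].
Sum ≈ -1.47068.

-1.47068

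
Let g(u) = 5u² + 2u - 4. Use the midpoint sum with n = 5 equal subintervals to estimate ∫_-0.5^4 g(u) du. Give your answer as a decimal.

Δu = (4 − (-0.5))/5 = 0.9.
Midpoints: -0.05, 0.85, 1.75, 2.65, 3.55.
g(-0.05) = -4.0875, g(0.85) = 1.3125, g(1.75) = 14.8125, g(2.65) = 36.4125, g(3.55) = 66.1125.
Sum = Δu · [g(-0.05) + g(0.85) + g(1.75) + g(2.65) + g(3.55)].
Sum = 103.10625.

103.10625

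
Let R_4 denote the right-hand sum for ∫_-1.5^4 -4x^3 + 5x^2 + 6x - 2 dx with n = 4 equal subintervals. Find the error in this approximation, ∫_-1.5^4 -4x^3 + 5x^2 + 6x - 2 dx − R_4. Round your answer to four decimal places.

132.6589

Exact integral: ∫_-1.5^4 f(x) dx ≈ -108.395833.
R_4 = -241.0546875.
Error ≈ -108.395833 − (-241.0546875) ≈ 132.6589.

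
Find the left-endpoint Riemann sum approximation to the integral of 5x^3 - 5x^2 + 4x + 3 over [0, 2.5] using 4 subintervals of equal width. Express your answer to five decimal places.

Δx = (2.5 − 0)/4 = 0.625.
Left endpoints: 0, 0.625, 1.25, 1.875.
f(0) = 3, f(0.625) = 2441/512, f(1.25) = 9.953125, f(1.875) = 13251/512.
Sum = Δx · [f(0) + f(0.625) + f(1.25) + f(1.875)].
Sum ≈ 27.25098.

27.25098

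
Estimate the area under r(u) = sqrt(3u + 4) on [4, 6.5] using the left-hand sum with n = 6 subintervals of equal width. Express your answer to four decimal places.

Δu = (6.5 − 4)/6 = 5/12.
Left endpoints: 4, 53/12, 29/6, 5.25, 17/3, 73/12.
r(4) ≈ 4.0000, r(53/12) ≈ 4.1533, r(29/6) ≈ 4.3012, r(5.25) ≈ 4.4441, r(17/3) ≈ 4.5826, r(73/12) ≈ 4.7170.
Sum = Δu · [r(4) + r(53/12) + r(29/6) + ...].
Sum ≈ 10.9159.

10.9159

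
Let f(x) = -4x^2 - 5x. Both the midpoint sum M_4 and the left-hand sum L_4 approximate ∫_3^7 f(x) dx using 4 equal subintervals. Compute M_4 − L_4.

M_4 = -520.
L_4 = -434.
M_4 − L_4 = -86.

-86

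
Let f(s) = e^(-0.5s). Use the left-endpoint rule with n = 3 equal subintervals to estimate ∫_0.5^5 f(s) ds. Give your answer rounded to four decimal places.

Δs = (5 − 0.5)/3 = 1.5.
Left endpoints: 0.5, 2, 3.5.
f(0.5) ≈ 0.7788, f(2) ≈ 0.3679, f(3.5) ≈ 0.1738.
Sum = Δs · [f(0.5) + f(2) + f(3.5)].
Sum ≈ 1.9807.

1.9807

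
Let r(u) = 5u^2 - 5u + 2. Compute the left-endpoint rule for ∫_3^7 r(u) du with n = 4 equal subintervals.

348

Δu = (7 − 3)/4 = 1.
Left endpoints: 3, 4, 5, 6.
r(3) = 32, r(4) = 62, r(5) = 102, r(6) = 152.
Sum = Δu · [r(3) + r(4) + r(5) + r(6)].
Sum = 348.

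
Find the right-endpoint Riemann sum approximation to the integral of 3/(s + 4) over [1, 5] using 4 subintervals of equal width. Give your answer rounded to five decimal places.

1.63690

Δs = (5 − 1)/4 = 1.
Right endpoints: 2, 3, 4, 5.
f(2) = 0.5, f(3) = 3/7, f(4) = 0.375, f(5) = 1/3.
Sum = Δs · [f(2) + f(3) + f(4) + f(5)].
Sum ≈ 1.63690.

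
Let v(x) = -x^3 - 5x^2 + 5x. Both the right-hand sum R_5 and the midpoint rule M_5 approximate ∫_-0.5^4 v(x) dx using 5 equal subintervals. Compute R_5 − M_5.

R_5 = -191.88.
M_5 = -128.3709375.
R_5 − M_5 = -63.5090625.

-63.5090625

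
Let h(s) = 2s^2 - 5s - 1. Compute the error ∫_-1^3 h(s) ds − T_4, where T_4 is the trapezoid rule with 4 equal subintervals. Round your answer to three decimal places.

-1.333

Exact integral: ∫_-1^3 h(s) ds ≈ -5.33333.
T_4 = -4.
Error ≈ -5.33333 − (-4) ≈ -1.333.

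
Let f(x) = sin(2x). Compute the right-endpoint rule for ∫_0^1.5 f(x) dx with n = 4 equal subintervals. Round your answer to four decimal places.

0.9744

Δx = (1.5 − 0)/4 = 0.375.
Right endpoints: 0.375, 0.75, 1.125, 1.5.
f(0.375) ≈ 0.6816, f(0.75) ≈ 0.9975, f(1.125) ≈ 0.7781, f(1.5) ≈ 0.1411.
Sum = Δx · [f(0.375) + f(0.75) + f(1.125) + f(1.5)].
Sum ≈ 0.9744.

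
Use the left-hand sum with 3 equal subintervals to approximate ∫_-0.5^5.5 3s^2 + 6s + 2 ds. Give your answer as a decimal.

Δs = (5.5 − (-0.5))/3 = 2.
Left endpoints: -0.5, 1.5, 3.5.
f(-0.5) = -0.25, f(1.5) = 17.75, f(3.5) = 59.75.
Sum = Δs · [f(-0.5) + f(1.5) + f(3.5)].
Sum = 154.5.

154.5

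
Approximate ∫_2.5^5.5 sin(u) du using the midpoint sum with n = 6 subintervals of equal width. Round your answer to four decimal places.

Δu = (5.5 − 2.5)/6 = 0.5.
Midpoints: 2.75, 3.25, 3.75, 4.25, 4.75, 5.25.
f(2.75) ≈ 0.3817, f(3.25) ≈ -0.1082, f(3.75) ≈ -0.5716, f(4.25) ≈ -0.8950, f(4.75) ≈ -0.9993, f(5.25) ≈ -0.8589.
Sum = Δu · [f(2.75) + f(3.25) + f(3.75) + ...].
Sum ≈ -1.5257.

-1.5257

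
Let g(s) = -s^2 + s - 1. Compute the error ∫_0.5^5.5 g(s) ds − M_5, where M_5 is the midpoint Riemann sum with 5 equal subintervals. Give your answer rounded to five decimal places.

-0.41667

Exact integral: ∫_0.5^5.5 g(s) ds ≈ -45.4166667.
M_5 = -45.
Error ≈ -45.4166667 − (-45) ≈ -0.41667.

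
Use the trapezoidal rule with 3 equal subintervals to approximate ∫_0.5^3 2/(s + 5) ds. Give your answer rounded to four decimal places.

Δs = (3 − 0.5)/3 = 5/6.
f(0.5) = 4/11, f(4/3) = 6/19, f(13/6) = 12/43, f(3) = 0.25.
T_3 = (Δs/2)·[f(s_0) + 2f(s_1) + 2f(s_2) + f(s_3)].
Sum ≈ 0.7514.

0.7514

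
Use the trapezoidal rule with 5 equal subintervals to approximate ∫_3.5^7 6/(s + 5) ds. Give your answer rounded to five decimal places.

2.07073

Δs = (7 − 3.5)/5 = 0.7.
f(3.5) = 12/17, f(4.2) = 15/23, f(4.9) = 20/33, f(5.6) = 30/53, f(6.3) = 60/113, f(7) = 0.5.
T_5 = (Δs/2)·[f(s_0) + 2f(s_1) + ... + 2f(s_{4}) + f(s_5)].
Sum ≈ 2.07073.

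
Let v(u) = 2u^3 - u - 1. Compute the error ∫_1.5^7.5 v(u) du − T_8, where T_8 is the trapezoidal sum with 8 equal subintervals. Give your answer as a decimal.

-15.1875

Exact integral: ∫_1.5^7.5 v(u) du = 1546.5.
T_8 = 1561.6875.
Error = 1546.5 − 1561.6875 = -15.1875.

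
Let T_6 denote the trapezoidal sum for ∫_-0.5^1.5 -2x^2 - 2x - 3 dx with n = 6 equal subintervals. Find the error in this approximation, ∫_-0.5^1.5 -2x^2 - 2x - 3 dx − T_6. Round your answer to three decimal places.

Exact integral: ∫_-0.5^1.5 f(x) dx ≈ -10.33333.
T_6 ≈ -10.40741.
Error ≈ -10.33333 − (-10.40741) ≈ 0.074.

0.074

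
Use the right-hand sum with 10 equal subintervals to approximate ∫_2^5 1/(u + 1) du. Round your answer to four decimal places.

0.6688

Δu = (5 − 2)/10 = 0.3.
Right endpoints: 2.3, 2.6, 2.9, 3.2, 3.5, 3.8, 4.1, 4.4, 4.7, 5.
f(2.3) = 10/33, f(2.6) = 5/18, f(2.9) = 10/39, f(3.2) = 5/21, f(3.5) = 2/9, f(3.8) = 5/24, f(4.1) = 10/51, f(4.4) = 5/27, f(4.7) = 10/57, f(5) = 1/6.
Sum = Δu · [f(2.3) + f(2.6) + f(2.9) + ...].
Sum ≈ 0.6688.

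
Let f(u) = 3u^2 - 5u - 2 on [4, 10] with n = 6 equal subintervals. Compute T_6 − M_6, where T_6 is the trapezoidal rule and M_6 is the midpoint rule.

4.5

T_6 = 717.
M_6 = 712.5.
T_6 − M_6 = 4.5.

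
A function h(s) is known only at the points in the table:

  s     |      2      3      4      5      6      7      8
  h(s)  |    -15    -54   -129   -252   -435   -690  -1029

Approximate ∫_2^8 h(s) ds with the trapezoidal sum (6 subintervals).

-2082

Δs = 1.
T_6 = (1/2)·[(-15) + 2·(-54) + 2·(-129) + 2·(-252) + 2·(-435) + 2·(-690) + (-1029)] = -2082.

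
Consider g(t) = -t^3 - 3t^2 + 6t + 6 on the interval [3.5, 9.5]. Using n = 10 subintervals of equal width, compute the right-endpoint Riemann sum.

-2855.1

Δt = (9.5 − 3.5)/10 = 0.6.
Right endpoints: 4.1, 4.7, 5.3, 5.9, 6.5, 7.1, 7.7, 8.3, 8.9, 9.5.
g(4.1) = -88.751, g(4.7) = -135.893, g(5.3) = -195.347, g(5.9) = -268.409, g(6.5) = -356.375, g(7.1) = -460.541, g(7.7) = -582.203, g(8.3) = -722.657, g(8.9) = -883.199, g(9.5) = -1065.125.
Sum = Δt · [g(4.1) + g(4.7) + g(5.3) + ...].
Sum = -2855.1.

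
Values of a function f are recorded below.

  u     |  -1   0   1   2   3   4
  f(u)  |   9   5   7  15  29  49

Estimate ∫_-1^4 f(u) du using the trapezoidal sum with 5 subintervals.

85

Δu = 1.
T_5 = (1/2)·[9 + 2·5 + 2·7 + 2·15 + 2·29 + 49] = 85.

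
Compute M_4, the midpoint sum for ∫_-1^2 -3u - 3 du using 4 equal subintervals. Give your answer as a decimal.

Δu = (2 − (-1))/4 = 0.75.
Midpoints: -0.625, 0.125, 0.875, 1.625.
f(-0.625) = -1.125, f(0.125) = -3.375, f(0.875) = -5.625, f(1.625) = -7.875.
Sum = Δu · [f(-0.625) + f(0.125) + f(0.875) + f(1.625)].
Sum = -13.5.

-13.5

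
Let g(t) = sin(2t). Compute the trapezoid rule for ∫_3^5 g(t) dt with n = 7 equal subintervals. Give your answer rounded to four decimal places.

Δt = (5 − 3)/7 = 2/7.
g(3) ≈ -0.2794, g(23/7) ≈ 0.2843, g(25/7) ≈ 0.7576, g(27/7) ≈ 0.9903, g(29/7) ≈ 0.9082, g(31/7) ≈ 0.5376, g(33/7) ≈ -0.0038, g(5) ≈ -0.5440.
T_7 = (Δt/2)·[g(t_0) + 2g(t_1) + ... + 2g(t_{6}) + g(t_7)].
Sum ≈ 0.8750.

0.8750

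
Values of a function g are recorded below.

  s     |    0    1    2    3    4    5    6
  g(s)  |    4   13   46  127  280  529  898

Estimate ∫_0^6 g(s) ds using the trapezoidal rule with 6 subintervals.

1446

Δs = 1.
T_6 = (1/2)·[4 + 2·13 + 2·46 + 2·127 + 2·280 + 2·529 + 898] = 1446.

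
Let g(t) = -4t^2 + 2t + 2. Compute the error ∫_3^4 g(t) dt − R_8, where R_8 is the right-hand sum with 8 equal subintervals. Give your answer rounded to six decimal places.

1.635417

Exact integral: ∫_3^4 g(t) dt ≈ -40.33333333.
R_8 = -41.96875.
Error ≈ -40.33333333 − (-41.96875) ≈ 1.635417.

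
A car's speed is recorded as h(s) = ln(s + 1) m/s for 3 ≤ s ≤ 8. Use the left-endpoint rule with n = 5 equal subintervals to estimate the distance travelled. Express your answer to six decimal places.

Δs = (8 − 3)/5 = 1.
Left endpoints: 3, 4, 5, 6, 7.
h(3) ≈ 1.386294, h(4) ≈ 1.609438, h(5) ≈ 1.791759, h(6) ≈ 1.945910, h(7) ≈ 2.079442.
Sum = Δs · [h(3) + h(4) + h(5) + h(6) + h(7)].
Sum ≈ 8.812843.

8.812843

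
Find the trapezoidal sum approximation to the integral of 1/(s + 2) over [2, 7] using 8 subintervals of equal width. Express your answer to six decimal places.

0.812558

Δs = (7 − 2)/8 = 0.625.
f(2) = 0.25, f(2.625) = 8/37, f(3.25) = 4/21, f(3.875) = 8/47, f(4.5) = 2/13, f(5.125) = 8/57, f(5.75) = 4/31, f(6.375) = 8/67, f(7) = 1/9.
T_8 = (Δs/2)·[f(s_0) + 2f(s_1) + ... + 2f(s_{7}) + f(s_8)].
Sum ≈ 0.812558.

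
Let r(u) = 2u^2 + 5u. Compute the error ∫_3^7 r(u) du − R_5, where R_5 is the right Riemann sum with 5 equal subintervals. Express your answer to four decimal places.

Exact integral: ∫_3^7 r(u) du ≈ 310.666667.
R_5 = 351.52.
Error ≈ 310.666667 − 351.52 ≈ -40.8533.

-40.8533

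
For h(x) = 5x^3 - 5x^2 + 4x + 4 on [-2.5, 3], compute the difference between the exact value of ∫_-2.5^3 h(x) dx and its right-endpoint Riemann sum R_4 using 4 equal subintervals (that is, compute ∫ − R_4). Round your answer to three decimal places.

-150.029

Exact integral: ∫_-2.5^3 h(x) dx ≈ 8.88021.
R_4 ≈ 158.90918.
Error ≈ 8.88021 − 158.90918 ≈ -150.029.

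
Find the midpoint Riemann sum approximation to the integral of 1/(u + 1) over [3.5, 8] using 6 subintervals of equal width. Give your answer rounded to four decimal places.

0.6923

Δu = (8 − 3.5)/6 = 0.75.
Midpoints: 3.875, 4.625, 5.375, 6.125, 6.875, 7.625.
f(3.875) = 8/39, f(4.625) = 8/45, f(5.375) = 8/51, f(6.125) = 8/57, f(6.875) = 8/63, f(7.625) = 8/69.
Sum = Δu · [f(3.875) + f(4.625) + f(5.375) + ...].
Sum ≈ 0.6923.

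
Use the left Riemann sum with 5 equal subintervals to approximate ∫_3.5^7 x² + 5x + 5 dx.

190.715

Δx = (7 − 3.5)/5 = 0.7.
Left endpoints: 3.5, 4.2, 4.9, 5.6, 6.3.
f(3.5) = 34.75, f(4.2) = 43.64, f(4.9) = 53.51, f(5.6) = 64.36, f(6.3) = 76.19.
Sum = Δx · [f(3.5) + f(4.2) + f(4.9) + f(5.6) + f(6.3)].
Sum = 190.715.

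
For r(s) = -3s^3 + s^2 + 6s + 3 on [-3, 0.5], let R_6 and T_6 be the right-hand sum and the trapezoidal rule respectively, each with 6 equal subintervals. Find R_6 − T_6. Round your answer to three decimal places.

-20.161

R_6 ≈ 36.26490.
T_6 ≈ 56.42636.
R_6 − T_6 ≈ -20.161.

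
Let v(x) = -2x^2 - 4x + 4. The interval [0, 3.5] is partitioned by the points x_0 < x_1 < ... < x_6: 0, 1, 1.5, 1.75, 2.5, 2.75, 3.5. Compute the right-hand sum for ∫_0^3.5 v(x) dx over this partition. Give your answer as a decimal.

-52.8125

Subinterval widths: 1, 0.5, 0.25, 0.75, 0.25, 0.75.
Right endpoints: 1, 1.5, 1.75, 2.5, 2.75, 3.5.
v(1) = -2, v(1.5) = -6.5, v(1.75) = -9.125, v(2.5) = -18.5, v(2.75) = -22.125, v(3.5) = -34.5.
Sum = Σ Δx_i · v(x_i).
Sum = -52.8125.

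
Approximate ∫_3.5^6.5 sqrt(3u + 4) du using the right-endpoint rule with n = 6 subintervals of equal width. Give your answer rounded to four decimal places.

Δu = (6.5 − 3.5)/6 = 0.5.
Right endpoints: 4, 4.5, 5, 5.5, 6, 6.5.
f(4) ≈ 4.0000, f(4.5) ≈ 4.1833, f(5) ≈ 4.3589, f(5.5) ≈ 4.5277, f(6) ≈ 4.6904, f(6.5) ≈ 4.8477.
Sum = Δu · [f(4) + f(4.5) + f(5) + ...].
Sum ≈ 13.3040.

13.3040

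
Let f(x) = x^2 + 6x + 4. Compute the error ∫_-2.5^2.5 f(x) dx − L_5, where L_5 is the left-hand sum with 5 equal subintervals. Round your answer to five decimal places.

Exact integral: ∫_-2.5^2.5 f(x) dx ≈ 30.4166667.
L_5 = 16.25.
Error ≈ 30.4166667 − 16.25 ≈ 14.16667.

14.16667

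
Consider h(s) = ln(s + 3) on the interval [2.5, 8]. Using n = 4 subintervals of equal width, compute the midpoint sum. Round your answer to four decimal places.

Δs = (8 − 2.5)/4 = 1.375.
Midpoints: 3.1875, 4.5625, 5.9375, 7.3125.
h(3.1875) ≈ 1.8225, h(4.5625) ≈ 2.0232, h(5.9375) ≈ 2.1903, h(7.3125) ≈ 2.3334.
Sum = Δs · [h(3.1875) + h(4.5625) + h(5.9375) + h(7.3125)].
Sum ≈ 11.5079.

11.5079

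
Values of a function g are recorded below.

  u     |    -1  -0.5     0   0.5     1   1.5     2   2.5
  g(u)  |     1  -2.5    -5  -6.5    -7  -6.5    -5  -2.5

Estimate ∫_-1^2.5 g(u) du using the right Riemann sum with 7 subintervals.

Δu = 0.5.
Sum = 0.5·[(-2.5) + (-5) + (-6.5) + (-7) + (-6.5) + (-5) + (-2.5)] = -17.5.

-17.5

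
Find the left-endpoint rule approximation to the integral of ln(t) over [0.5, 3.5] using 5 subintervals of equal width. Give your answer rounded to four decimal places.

1.0982

Δt = (3.5 − 0.5)/5 = 0.6.
Left endpoints: 0.5, 1.1, 1.7, 2.3, 2.9.
f(0.5) ≈ -0.6931, f(1.1) ≈ 0.0953, f(1.7) ≈ 0.5306, f(2.3) ≈ 0.8329, f(2.9) ≈ 1.0647.
Sum = Δt · [f(0.5) + f(1.1) + f(1.7) + f(2.3) + f(2.9)].
Sum ≈ 1.0982.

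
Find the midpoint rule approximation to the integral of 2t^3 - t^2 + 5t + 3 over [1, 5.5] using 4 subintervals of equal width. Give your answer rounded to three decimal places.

Δt = (5.5 − 1)/4 = 1.125.
Midpoints: 1.5625, 2.6875, 3.8125, 4.9375.
f(1.5625) = 32769/2048, f(2.6875) = 98379/2048, f(3.8125) = 242397/2048, f(4.9375) = 499815/2048.
Sum = Δt · [f(1.5625) + f(2.6875) + f(3.8125) + f(4.9375)].
Sum ≈ 479.751.

479.751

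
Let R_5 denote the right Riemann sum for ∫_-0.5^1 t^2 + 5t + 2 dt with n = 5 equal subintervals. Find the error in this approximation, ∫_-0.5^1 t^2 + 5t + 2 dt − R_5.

Exact integral: ∫_-0.5^1 f(t) dt = 5.25.
R_5 = 6.51.
Error = 5.25 − 6.51 = -1.26.

-1.26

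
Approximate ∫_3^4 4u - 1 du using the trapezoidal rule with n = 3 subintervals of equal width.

13

Δu = (4 − 3)/3 = 1/3.
f(3) = 11, f(10/3) = 37/3, f(11/3) = 41/3, f(4) = 15.
T_3 = (Δu/2)·[f(u_0) + 2f(u_1) + 2f(u_2) + f(u_3)].
Sum = 13.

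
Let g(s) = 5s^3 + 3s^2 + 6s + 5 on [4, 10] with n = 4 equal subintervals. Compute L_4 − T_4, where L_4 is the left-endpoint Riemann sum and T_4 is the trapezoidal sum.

L_4 = 9915.
T_4 = 13641.
L_4 − T_4 = -3726.

-3726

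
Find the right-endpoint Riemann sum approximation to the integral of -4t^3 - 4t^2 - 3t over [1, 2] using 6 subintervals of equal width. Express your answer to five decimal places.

Δt = (2 − 1)/6 = 1/6.
Right endpoints: 7/6, 4/3, 1.5, 5/3, 11/6, 2.
f(7/6) = -413/27, f(4/3) = -556/27, f(1.5) = -27, f(5/3) = -935/27, f(11/6) = -1177/27, f(2) = -54.
Sum = Δt · [f(7/6) + f(4/3) + f(1.5) + ...].
Sum ≈ -32.51852.

-32.51852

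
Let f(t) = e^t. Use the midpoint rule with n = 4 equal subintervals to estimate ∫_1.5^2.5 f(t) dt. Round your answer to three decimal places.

7.681

Δt = (2.5 − 1.5)/4 = 0.25.
Midpoints: 1.625, 1.875, 2.125, 2.375.
f(1.625) ≈ 5.078, f(1.875) ≈ 6.521, f(2.125) ≈ 8.373, f(2.375) ≈ 10.751.
Sum = Δt · [f(1.625) + f(1.875) + f(2.125) + f(2.375)].
Sum ≈ 7.681.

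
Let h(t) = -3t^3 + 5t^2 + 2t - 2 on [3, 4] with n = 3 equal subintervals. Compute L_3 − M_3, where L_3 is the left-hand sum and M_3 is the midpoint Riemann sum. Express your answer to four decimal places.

11.5972

L_3 ≈ -52.740741.
M_3 ≈ -64.337963.
L_3 − M_3 ≈ 11.5972.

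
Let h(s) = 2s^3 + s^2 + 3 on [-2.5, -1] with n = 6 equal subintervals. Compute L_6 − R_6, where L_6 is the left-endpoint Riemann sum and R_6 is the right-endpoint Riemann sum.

L_6 = -12.8046875.
R_6 = -6.8046875.
L_6 − R_6 = -6.

-6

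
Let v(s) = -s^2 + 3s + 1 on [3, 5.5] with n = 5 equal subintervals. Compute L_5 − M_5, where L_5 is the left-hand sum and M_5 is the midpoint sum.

L_5 = -8.75.
M_5 = -12.03125.
L_5 − M_5 = 3.28125.

3.28125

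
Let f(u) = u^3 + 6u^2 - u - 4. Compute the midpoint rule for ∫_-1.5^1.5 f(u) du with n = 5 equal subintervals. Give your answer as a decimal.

Δu = (1.5 − (-1.5))/5 = 0.6.
Midpoints: -1.2, -0.6, 0, 0.6, 1.2.
f(-1.2) = 4.112, f(-0.6) = -1.456, f(0) = -4, f(0.6) = -2.224, f(1.2) = 5.168.
Sum = Δu · [f(-1.2) + f(-0.6) + f(0) + f(0.6) + f(1.2)].
Sum = 0.96.

0.96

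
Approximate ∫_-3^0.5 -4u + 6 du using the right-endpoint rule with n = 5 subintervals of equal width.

33.6

Δu = (0.5 − (-3))/5 = 0.7.
Right endpoints: -2.3, -1.6, -0.9, -0.2, 0.5.
f(-2.3) = 15.2, f(-1.6) = 12.4, f(-0.9) = 9.6, f(-0.2) = 6.8, f(0.5) = 4.
Sum = Δu · [f(-2.3) + f(-1.6) + f(-0.9) + f(-0.2) + f(0.5)].
Sum = 33.6.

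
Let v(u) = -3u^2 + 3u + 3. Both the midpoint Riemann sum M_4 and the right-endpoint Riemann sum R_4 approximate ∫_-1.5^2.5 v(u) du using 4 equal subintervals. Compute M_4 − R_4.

3

M_4 = 0.
R_4 = -3.
M_4 − R_4 = 3.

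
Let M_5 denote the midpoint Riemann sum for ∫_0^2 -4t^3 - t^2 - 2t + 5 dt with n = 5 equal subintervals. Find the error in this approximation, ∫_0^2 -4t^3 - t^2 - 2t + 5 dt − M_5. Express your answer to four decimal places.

-0.3467

Exact integral: ∫_0^2 f(t) dt ≈ -12.666667.
M_5 = -12.32.
Error ≈ -12.666667 − (-12.32) ≈ -0.3467.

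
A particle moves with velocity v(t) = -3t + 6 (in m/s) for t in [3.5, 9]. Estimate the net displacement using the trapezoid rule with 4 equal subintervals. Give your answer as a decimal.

-70.125

Δt = (9 − 3.5)/4 = 1.375.
v(3.5) = -4.5, v(4.875) = -8.625, v(6.25) = -12.75, v(7.625) = -16.875, v(9) = -21.
T_4 = (Δt/2)·[v(t_0) + 2v(t_1) + 2v(t_2) + 2v(t_3) + v(t_4)].
Sum = -70.125.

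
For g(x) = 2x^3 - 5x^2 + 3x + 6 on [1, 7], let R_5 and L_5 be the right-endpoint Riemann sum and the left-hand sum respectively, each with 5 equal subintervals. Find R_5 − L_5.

554.4

R_5 = 1042.56.
L_5 = 488.16.
R_5 − L_5 = 554.4.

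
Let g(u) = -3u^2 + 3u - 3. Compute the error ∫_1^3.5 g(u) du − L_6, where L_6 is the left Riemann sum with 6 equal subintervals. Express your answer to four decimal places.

Exact integral: ∫_1^3.5 g(u) du = -32.5.
L_6 ≈ -27.248264.
Error ≈ -32.5 − (-27.248264) ≈ -5.2517.

-5.2517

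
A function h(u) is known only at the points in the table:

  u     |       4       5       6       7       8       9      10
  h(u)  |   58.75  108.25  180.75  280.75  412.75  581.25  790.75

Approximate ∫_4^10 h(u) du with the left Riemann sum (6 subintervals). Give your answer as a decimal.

1622.5

Δu = 1.
Sum = 1·[58.75 + 108.25 + 180.75 + 280.75 + 412.75 + 581.25] = 1622.5.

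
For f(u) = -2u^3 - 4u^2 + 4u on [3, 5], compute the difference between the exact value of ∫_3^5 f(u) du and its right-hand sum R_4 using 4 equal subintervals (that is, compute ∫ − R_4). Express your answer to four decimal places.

65.3333

Exact integral: ∫_3^5 f(u) du ≈ -370.666667.
R_4 = -436.
Error ≈ -370.666667 − (-436) ≈ 65.3333.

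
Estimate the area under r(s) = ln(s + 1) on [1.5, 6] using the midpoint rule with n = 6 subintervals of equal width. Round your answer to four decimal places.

6.8366

Δs = (6 − 1.5)/6 = 0.75.
Midpoints: 1.875, 2.625, 3.375, 4.125, 4.875, 5.625.
r(1.875) ≈ 1.0561, r(2.625) ≈ 1.2879, r(3.375) ≈ 1.4759, r(4.125) ≈ 1.6341, r(4.875) ≈ 1.7707, r(5.625) ≈ 1.8909.
Sum = Δs · [r(1.875) + r(2.625) + r(3.375) + ...].
Sum ≈ 6.8366.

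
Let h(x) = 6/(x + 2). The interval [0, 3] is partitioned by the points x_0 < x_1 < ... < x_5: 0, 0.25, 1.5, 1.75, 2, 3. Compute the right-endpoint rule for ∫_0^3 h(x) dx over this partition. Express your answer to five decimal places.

4.78452

Subinterval widths: 0.25, 1.25, 0.25, 0.25, 1.
Right endpoints: 0.25, 1.5, 1.75, 2, 3.
h(0.25) = 8/3, h(1.5) = 12/7, h(1.75) = 1.6, h(2) = 1.5, h(3) = 1.2.
Sum = Σ Δx_i · h(x_i).
Sum ≈ 4.78452.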